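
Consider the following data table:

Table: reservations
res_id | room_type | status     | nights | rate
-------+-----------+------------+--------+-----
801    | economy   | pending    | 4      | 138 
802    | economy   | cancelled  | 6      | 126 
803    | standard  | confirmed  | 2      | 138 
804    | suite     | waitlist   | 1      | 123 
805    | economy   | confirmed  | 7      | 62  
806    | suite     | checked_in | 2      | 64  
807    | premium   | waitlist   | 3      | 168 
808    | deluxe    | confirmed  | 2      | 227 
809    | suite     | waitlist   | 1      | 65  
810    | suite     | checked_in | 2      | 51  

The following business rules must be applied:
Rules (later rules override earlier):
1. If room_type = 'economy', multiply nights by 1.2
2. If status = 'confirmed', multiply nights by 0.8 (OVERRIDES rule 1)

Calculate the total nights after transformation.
29.8

Step 1: Rule 2 takes priority for records with status = 'confirmed'
  - 3 records: 11 × 0.8 = 8.8
Step 2: Rule 1 applies to remaining records with room_type = 'economy'
  - 2 records: 10 × 1.2 = 12.0
Step 3: Other records unchanged: 9
Step 4: Final sum = 8.8 + 12.0 + 9 = 29.8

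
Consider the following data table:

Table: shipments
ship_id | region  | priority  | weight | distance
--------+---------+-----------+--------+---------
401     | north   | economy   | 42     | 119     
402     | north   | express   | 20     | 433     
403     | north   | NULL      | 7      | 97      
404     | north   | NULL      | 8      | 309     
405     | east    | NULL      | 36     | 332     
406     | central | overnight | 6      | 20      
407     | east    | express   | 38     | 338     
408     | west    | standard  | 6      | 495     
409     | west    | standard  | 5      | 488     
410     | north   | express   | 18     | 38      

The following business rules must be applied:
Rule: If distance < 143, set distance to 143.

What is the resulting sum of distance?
2967

Step 1: 4 records have distance < 143
Step 2: These records originally summed to 274
Step 3: After setting to minimum: 4 × 143 = 572
Step 4: Unaffected records sum: 2395
Step 5: Final sum = 572 + 2395 = 2967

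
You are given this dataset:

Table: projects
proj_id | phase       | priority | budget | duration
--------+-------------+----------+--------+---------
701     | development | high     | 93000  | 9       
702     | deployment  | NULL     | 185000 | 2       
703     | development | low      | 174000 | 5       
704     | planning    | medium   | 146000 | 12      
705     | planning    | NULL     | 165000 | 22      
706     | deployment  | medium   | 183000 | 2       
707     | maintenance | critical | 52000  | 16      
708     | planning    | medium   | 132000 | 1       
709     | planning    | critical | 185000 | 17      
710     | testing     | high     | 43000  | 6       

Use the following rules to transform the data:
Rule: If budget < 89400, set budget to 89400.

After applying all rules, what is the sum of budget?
1441800

Step 1: 2 records have budget < 89400
Step 2: These records originally summed to 95000
Step 3: After setting to minimum: 2 × 89400 = 178800
Step 4: Unaffected records sum: 1263000
Step 5: Final sum = 178800 + 1263000 = 1441800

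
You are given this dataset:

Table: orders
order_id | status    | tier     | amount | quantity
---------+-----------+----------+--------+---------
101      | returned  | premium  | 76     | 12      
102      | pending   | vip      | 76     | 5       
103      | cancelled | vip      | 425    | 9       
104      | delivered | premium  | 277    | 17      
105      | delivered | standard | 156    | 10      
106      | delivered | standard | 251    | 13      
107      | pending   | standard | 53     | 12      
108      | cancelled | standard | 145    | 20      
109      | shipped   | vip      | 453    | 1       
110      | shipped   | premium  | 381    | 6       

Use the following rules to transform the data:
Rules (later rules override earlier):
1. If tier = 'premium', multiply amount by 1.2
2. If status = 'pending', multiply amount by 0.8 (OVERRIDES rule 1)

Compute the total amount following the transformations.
2414.0

Step 1: Rule 2 takes priority for records with status = 'pending'
  - 2 records: 129 × 0.8 = 103.2
Step 2: Rule 1 applies to remaining records with tier = 'premium'
  - 3 records: 734 × 1.2 = 880.8
Step 3: Other records unchanged: 1430
Step 4: Final sum = 103.2 + 880.8 + 1430 = 2414.0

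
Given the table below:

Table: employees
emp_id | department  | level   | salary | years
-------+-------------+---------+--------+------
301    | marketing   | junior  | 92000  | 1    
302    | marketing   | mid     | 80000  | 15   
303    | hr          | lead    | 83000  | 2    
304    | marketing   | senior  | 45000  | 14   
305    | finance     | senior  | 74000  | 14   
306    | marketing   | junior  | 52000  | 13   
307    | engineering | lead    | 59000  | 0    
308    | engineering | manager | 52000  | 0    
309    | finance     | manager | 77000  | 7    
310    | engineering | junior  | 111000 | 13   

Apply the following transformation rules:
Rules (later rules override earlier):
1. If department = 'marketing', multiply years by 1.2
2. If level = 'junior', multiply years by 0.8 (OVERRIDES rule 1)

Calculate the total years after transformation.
79.4

Step 1: Rule 2 takes priority for records with level = 'junior'
  - 3 records: 27 × 0.8 = 21.6
Step 2: Rule 1 applies to remaining records with department = 'marketing'
  - 2 records: 29 × 1.2 = 34.8
Step 3: Other records unchanged: 23
Step 4: Final sum = 21.6 + 34.8 + 23 = 79.4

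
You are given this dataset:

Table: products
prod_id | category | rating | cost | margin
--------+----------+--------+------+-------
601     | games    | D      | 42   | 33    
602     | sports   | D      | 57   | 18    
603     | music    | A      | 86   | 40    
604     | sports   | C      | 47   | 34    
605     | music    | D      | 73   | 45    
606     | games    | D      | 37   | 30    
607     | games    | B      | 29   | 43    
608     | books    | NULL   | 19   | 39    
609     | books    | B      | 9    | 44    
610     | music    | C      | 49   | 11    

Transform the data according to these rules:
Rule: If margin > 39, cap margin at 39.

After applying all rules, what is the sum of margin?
321

Step 1: 4 records have margin > 39
Step 2: These records originally summed to 172
Step 3: After capping: 4 × 39 = 156
Step 4: Unaffected records sum: 165
Step 5: Final sum = 156 + 165 = 321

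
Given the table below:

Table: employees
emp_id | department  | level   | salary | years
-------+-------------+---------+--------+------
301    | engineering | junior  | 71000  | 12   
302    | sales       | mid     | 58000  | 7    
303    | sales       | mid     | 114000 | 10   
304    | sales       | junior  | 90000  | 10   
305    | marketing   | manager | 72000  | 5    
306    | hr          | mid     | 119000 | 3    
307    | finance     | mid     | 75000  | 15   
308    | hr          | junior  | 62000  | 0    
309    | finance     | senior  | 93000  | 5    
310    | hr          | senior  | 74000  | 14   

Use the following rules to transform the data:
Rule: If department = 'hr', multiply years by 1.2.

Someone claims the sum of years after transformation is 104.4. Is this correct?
No, the correct result is 84.4.

Step 1: Calculate the correct sum after transformation
Step 2: Apply multiplier 1.2 to records where department = 'hr'
Step 3: Correct result = 84.4
Step 4: Claimed result = 104.4
Step 5: 84.4 ≠ 104.4
Conclusion: The claimed result is incorrect. The correct answer is 84.4.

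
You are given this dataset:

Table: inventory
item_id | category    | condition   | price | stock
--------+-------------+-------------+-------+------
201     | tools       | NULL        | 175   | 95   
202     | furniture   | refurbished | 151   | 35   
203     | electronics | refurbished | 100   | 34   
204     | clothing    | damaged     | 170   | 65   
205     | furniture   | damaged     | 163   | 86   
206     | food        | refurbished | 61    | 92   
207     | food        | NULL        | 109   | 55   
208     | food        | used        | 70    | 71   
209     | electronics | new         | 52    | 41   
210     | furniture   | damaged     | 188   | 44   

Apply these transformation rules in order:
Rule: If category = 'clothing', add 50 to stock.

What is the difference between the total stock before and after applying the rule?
50

Step 1: Original sum of stock = 618
Step 2: 1 records have category = 'clothing'
Step 3: Each affected record changes by 50
Step 4: Total change = 1 × 50 = 50
Step 5: New sum = 618 + 50 = 668
Step 6: Difference = |668 - 618| = 50
        (Sum increased by 50)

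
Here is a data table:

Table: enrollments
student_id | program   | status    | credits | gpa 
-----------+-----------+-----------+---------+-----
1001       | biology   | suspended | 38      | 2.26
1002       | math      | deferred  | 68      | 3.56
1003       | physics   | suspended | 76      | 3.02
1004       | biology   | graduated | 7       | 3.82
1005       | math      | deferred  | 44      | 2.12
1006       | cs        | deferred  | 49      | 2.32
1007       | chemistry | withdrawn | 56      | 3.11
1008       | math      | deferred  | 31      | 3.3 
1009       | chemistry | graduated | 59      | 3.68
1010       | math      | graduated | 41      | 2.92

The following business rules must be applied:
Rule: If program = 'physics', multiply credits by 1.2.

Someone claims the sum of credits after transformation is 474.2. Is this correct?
No, the correct result is 484.2.

Step 1: Calculate the correct sum after transformation
Step 2: Apply multiplier 1.2 to records where program = 'physics'
Step 3: Correct result = 484.2
Step 4: Claimed result = 474.2
Step 5: 484.2 ≠ 474.2
Conclusion: The claimed result is incorrect. The correct answer is 484.2.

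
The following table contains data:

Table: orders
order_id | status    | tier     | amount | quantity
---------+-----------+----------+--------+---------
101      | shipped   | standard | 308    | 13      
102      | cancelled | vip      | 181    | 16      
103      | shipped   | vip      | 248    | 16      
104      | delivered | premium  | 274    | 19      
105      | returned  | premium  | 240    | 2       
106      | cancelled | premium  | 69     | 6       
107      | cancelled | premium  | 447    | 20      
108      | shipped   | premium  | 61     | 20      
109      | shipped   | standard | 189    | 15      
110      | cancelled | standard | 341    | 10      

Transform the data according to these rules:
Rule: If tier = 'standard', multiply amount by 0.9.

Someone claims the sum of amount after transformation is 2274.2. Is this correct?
Yes, the result is correct.

Step 1: Calculate the correct sum after transformation
Step 2: Apply multiplier 0.9 to records where tier = 'standard'
Step 3: Correct result = 2274.2
Step 4: Claimed result = 2274.2
Step 5: 2274.2 = 2274.2 ✓
Conclusion: The claimed result is correct.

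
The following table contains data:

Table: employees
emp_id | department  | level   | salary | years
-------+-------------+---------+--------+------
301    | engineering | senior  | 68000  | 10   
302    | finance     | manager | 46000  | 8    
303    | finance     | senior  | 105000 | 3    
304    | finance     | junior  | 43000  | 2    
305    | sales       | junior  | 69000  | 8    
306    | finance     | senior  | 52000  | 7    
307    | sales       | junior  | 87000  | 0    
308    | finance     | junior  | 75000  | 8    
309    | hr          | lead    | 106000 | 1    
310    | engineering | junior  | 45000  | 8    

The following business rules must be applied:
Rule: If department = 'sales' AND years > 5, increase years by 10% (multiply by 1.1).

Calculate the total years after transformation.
55.8

Step 1: Find records where department = 'sales' AND years > 5
Step 2: 1 records match, summing to 8
Step 3: After multiplier: 8 × 1.1 = 8.8
Step 4: Unaffected records sum: 47
Step 5: Final sum = 8.8 + 47 = 55.8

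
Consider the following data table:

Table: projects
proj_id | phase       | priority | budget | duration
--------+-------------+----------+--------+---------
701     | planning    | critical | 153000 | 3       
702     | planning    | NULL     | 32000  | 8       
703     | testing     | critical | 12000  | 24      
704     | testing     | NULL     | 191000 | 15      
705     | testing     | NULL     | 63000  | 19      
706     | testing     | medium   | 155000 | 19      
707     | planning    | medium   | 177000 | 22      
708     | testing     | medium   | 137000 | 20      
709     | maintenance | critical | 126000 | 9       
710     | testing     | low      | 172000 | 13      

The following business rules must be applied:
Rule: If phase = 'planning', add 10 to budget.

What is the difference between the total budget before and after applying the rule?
30

Step 1: Original sum of budget = 1218000
Step 2: 3 records have phase = 'planning'
Step 3: Each affected record changes by 10
Step 4: Total change = 3 × 10 = 30
Step 5: New sum = 1218000 + 30 = 1218030
Step 6: Difference = |1218030 - 1218000| = 30
        (Sum increased by 30)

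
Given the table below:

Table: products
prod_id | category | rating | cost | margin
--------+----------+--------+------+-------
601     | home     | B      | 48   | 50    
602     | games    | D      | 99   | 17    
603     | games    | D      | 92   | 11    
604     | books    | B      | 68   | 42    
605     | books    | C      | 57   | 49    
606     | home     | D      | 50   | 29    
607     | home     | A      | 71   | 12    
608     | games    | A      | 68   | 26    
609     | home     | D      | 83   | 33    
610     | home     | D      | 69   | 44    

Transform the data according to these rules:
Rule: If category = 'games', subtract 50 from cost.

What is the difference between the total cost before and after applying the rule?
150

Step 1: Original sum of cost = 705
Step 2: 3 records have category = 'games'
Step 3: Each affected record changes by -50
Step 4: Total change = 3 × -50 = -150
Step 5: New sum = 705 + -150 = 555
Step 6: Difference = |555 - 705| = 150
        (Sum decreased by 150)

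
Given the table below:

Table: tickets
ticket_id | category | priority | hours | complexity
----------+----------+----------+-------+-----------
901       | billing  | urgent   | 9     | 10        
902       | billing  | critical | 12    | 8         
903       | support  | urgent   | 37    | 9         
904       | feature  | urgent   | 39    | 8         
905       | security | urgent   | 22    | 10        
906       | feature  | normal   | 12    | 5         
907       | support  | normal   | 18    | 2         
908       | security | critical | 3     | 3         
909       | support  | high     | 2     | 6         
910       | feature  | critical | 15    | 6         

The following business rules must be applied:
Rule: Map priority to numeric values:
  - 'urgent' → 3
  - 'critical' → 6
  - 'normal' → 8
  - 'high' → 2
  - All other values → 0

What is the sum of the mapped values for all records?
48

Step 1: Apply mapping to each record
Step 2: Count by status:
  'urgent': 4 records × 3 = 12
  'critical': 3 records × 6 = 18
  'normal': 2 records × 8 = 16
  'high': 1 records × 2 = 2
Step 3: Sum all mapped values = 48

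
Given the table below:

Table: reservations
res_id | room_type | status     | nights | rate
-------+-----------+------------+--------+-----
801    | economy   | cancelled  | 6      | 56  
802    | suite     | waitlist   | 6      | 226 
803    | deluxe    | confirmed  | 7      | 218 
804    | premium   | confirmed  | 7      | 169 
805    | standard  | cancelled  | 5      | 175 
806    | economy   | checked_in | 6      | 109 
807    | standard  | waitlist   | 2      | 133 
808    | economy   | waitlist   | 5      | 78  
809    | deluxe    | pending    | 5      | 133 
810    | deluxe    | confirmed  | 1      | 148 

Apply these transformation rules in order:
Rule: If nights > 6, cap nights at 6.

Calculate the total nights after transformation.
48

Step 1: 2 records have nights > 6
Step 2: These records originally summed to 14
Step 3: After capping: 2 × 6 = 12
Step 4: Unaffected records sum: 36
Step 5: Final sum = 12 + 36 = 48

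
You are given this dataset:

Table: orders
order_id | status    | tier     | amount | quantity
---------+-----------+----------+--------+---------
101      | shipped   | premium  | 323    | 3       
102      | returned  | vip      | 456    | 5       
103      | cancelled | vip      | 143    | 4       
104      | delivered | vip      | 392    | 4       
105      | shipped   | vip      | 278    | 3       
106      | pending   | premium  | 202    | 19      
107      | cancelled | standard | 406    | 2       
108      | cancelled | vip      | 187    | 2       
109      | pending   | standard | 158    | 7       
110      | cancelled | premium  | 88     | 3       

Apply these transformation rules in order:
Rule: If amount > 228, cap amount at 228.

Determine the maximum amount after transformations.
228

Step 1: Original maximum amount = 456
Step 2: Apply cap at 228
Step 3: 5 records had amount > 228 and were capped
Step 4: Maximum after transformation = 228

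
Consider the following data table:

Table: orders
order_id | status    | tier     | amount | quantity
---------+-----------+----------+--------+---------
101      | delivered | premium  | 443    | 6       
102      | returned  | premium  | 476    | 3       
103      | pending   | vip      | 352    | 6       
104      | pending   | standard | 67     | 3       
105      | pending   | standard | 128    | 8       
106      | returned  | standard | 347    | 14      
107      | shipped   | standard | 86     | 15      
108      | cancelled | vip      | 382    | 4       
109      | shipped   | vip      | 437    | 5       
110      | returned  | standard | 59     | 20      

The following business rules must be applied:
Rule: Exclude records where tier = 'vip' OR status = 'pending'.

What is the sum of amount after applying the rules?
1411

Step 1: Find records where tier = 'vip' OR status = 'pending'
Step 2: 5 records match, summing to 1366
Step 3: Original sum: 2777
Step 4: Remaining sum = 2777 - 1366 = 1411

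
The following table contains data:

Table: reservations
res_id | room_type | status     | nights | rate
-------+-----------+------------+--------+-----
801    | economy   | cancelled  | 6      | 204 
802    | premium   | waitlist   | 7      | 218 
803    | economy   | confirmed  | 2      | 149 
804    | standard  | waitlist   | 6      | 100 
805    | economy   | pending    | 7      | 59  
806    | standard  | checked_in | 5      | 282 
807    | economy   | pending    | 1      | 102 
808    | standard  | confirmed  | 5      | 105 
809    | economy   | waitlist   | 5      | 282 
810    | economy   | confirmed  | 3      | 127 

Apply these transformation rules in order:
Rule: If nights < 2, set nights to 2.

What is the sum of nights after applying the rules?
48

Step 1: 1 records have nights < 2
Step 2: These records originally summed to 1
Step 3: After setting to minimum: 1 × 2 = 2
Step 4: Unaffected records sum: 46
Step 5: Final sum = 2 + 46 = 48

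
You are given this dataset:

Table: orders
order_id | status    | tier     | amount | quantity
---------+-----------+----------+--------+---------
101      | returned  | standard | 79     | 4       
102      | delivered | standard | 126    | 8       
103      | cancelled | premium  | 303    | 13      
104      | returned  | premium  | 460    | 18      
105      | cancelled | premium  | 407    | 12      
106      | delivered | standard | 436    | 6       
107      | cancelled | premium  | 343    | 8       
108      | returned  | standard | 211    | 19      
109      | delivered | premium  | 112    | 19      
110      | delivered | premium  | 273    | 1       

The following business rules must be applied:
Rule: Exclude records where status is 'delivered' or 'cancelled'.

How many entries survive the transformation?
3

Step 1: Count records to exclude
  - 4 (delivered) + 3 (cancelled) = 7 records
Step 2: Total records: 10
Step 3: Remaining = 10 - 7 = 3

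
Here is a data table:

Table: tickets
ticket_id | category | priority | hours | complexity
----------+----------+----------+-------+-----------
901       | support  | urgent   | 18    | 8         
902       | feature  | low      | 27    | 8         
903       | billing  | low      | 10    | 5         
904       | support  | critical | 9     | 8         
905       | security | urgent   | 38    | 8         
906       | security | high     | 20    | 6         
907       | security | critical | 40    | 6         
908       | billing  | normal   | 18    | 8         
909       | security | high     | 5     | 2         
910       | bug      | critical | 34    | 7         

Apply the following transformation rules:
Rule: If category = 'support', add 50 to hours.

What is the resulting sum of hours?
319

Step 1: Count records where category = 'support': 2
Step 2: Total bonus added: 2 × 50 = 100
Step 3: Original sum of hours: 219
Step 4: Final sum = 219 + 100 = 319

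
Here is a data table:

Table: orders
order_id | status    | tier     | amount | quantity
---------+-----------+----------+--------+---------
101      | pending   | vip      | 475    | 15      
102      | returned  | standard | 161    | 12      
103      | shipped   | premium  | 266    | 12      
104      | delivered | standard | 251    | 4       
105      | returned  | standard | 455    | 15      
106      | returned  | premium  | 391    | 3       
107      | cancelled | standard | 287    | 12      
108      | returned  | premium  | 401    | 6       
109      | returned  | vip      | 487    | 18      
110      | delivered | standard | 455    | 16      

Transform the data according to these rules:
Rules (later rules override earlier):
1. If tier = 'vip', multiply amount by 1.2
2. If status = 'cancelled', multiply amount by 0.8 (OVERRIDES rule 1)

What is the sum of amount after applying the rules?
3764.0

Step 1: Rule 2 takes priority for records with status = 'cancelled'
  - 1 records: 287 × 0.8 = 229.6
Step 2: Rule 1 applies to remaining records with tier = 'vip'
  - 2 records: 962 × 1.2 = 1154.4
Step 3: Other records unchanged: 2380
Step 4: Final sum = 229.6 + 1154.4 + 2380 = 3764.0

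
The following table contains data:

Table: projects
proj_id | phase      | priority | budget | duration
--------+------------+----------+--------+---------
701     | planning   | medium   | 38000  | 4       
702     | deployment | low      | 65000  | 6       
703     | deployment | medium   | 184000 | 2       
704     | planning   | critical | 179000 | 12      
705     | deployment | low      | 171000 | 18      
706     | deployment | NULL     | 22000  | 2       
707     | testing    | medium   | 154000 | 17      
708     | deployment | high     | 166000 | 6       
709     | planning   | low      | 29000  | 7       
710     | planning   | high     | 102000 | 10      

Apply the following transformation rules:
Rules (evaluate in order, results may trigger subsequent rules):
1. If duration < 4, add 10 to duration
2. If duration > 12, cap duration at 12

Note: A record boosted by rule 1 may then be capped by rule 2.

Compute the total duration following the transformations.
93

Step 1: Apply rule 1 to records with duration < 4
  - 2 records get bonus of 10
  - Of these, 0 records then exceed 12 and get capped
Step 2: Apply rule 2 to records with duration > 12
  - 2 records (original) are capped
Step 3: Calculate final sum = 93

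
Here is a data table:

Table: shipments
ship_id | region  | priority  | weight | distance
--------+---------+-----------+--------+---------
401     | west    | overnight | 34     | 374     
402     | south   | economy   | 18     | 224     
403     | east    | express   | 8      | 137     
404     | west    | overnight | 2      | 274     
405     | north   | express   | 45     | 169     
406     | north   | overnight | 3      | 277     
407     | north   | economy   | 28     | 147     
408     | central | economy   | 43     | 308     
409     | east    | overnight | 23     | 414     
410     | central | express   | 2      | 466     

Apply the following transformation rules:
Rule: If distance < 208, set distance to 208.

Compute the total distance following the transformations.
2961

Step 1: 3 records have distance < 208
Step 2: These records originally summed to 453
Step 3: After setting to minimum: 3 × 208 = 624
Step 4: Unaffected records sum: 2337
Step 5: Final sum = 624 + 2337 = 2961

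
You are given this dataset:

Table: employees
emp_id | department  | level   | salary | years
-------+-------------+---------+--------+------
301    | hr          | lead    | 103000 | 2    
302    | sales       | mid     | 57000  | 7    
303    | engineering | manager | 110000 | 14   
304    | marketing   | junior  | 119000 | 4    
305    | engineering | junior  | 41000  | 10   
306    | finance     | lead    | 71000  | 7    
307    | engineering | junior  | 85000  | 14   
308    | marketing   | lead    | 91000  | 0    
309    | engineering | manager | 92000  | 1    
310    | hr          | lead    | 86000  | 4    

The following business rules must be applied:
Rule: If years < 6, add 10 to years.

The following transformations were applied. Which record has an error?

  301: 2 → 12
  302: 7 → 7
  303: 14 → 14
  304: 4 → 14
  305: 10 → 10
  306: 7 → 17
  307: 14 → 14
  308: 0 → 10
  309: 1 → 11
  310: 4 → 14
Record 306 has an error. The correct transformed value should be 7, not 17.

Step 1: Check each record against the rule
Step 2: Record 306 has years = 7
Step 3: Since 7 >= 6, the bonus should not have been applied
Step 4: Correct value = 7, but claimed value = 17
Conclusion: Record 306 has the error.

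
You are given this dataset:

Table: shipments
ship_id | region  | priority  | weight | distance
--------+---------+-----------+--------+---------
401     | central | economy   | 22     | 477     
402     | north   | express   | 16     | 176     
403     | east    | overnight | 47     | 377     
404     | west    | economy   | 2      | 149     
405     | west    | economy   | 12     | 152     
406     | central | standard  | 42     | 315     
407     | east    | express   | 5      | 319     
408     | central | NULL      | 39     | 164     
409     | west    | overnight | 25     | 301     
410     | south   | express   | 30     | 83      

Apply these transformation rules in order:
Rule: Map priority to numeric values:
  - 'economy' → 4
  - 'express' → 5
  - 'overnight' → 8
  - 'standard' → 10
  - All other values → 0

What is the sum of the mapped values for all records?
53

Step 1: Apply mapping to each record
Step 2: Count by status:
  'economy': 3 records × 4 = 12
  'express': 3 records × 5 = 15
  'overnight': 2 records × 8 = 16
  'standard': 1 records × 10 = 10
Step 3: Sum all mapped values = 53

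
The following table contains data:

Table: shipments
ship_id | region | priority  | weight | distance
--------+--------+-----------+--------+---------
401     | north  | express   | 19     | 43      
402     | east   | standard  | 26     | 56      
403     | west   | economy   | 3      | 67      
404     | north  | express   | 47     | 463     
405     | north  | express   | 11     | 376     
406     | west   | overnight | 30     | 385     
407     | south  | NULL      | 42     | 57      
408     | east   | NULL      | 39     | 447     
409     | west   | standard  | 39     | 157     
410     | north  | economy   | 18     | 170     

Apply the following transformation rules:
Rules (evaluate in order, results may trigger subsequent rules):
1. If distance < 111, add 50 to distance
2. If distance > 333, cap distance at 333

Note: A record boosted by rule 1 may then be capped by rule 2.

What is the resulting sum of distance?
2082

Step 1: Apply rule 1 to records with distance < 111
  - 4 records get bonus of 50
  - Of these, 0 records then exceed 333 and get capped
Step 2: Apply rule 2 to records with distance > 333
  - 4 records (original) are capped
Step 3: Calculate final sum = 2082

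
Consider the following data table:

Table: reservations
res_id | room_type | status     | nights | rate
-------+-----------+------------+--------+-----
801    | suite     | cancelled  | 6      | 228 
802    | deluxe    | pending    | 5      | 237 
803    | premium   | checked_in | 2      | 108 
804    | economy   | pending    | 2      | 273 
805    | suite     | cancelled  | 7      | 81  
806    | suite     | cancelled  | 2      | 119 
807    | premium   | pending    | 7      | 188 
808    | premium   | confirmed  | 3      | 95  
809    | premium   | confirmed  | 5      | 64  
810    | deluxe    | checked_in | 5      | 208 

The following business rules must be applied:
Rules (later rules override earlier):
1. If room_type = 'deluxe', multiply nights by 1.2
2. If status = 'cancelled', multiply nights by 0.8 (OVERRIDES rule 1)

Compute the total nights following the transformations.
43.0

Step 1: Rule 2 takes priority for records with status = 'cancelled'
  - 3 records: 15 × 0.8 = 12.0
Step 2: Rule 1 applies to remaining records with room_type = 'deluxe'
  - 2 records: 10 × 1.2 = 12.0
Step 3: Other records unchanged: 19
Step 4: Final sum = 12.0 + 12.0 + 19 = 43.0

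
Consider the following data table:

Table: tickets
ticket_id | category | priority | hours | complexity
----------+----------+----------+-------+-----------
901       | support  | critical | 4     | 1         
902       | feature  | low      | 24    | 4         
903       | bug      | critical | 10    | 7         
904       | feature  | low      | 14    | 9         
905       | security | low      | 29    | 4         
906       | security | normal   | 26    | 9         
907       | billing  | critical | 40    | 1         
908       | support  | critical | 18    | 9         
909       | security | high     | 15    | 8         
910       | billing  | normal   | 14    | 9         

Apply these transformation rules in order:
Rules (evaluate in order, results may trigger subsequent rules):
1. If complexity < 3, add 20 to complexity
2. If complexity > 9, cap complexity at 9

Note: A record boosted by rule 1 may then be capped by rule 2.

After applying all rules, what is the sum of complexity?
77

Step 1: Apply rule 1 to records with complexity < 3
  - 2 records get bonus of 20
  - Of these, 2 records then exceed 9 and get capped
Step 2: Apply rule 2 to records with complexity > 9
  - 0 records (original) are capped
Step 3: Calculate final sum = 77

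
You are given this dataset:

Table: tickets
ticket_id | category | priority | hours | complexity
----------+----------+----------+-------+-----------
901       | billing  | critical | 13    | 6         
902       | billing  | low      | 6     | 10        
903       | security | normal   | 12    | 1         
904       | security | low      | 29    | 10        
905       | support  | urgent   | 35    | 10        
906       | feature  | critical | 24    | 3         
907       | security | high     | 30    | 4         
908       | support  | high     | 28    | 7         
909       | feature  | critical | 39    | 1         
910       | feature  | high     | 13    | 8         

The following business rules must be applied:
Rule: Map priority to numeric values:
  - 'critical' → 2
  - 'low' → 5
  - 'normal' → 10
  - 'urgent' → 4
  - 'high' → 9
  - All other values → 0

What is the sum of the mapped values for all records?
57

Step 1: Apply mapping to each record
Step 2: Count by status:
  'critical': 3 records × 2 = 6
  'low': 2 records × 5 = 10
  'normal': 1 records × 10 = 10
  'urgent': 1 records × 4 = 4
  'high': 3 records × 9 = 27
Step 3: Sum all mapped values = 57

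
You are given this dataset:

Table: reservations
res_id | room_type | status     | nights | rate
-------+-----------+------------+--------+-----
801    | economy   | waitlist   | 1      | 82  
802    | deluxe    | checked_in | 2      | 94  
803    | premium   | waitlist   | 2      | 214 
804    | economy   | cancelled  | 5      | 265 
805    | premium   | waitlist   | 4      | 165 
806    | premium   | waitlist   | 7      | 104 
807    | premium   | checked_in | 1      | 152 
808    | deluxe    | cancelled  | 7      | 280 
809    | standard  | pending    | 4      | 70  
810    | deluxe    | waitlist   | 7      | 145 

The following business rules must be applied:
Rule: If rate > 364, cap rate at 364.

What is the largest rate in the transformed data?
280

Step 1: Original maximum rate = 280
Step 2: Check cap of 364 against maximum
Step 3: No records exceed the cap (max 280 <= cap 364), so no capping applies
Step 4: Maximum after transformation = 280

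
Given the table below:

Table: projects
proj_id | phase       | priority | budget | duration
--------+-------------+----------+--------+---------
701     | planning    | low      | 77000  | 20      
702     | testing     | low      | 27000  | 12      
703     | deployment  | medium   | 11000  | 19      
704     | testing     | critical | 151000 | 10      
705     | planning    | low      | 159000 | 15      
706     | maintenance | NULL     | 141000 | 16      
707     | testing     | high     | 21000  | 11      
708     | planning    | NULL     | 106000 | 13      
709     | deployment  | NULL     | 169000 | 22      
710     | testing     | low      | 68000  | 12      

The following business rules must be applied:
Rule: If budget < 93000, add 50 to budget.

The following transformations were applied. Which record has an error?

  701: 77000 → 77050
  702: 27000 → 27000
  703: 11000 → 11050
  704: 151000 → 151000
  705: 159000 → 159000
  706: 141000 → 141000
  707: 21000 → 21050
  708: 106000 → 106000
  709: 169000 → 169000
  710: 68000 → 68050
Record 702 has an error. The correct transformed value should be 27050, not 27000.

Step 1: Check each record against the rule
Step 2: Record 702 has budget = 27000
Step 3: Since 27000 < 93000, the bonus should have been applied
Step 4: Correct value = 27050, but claimed value = 27000
Conclusion: Record 702 has the error.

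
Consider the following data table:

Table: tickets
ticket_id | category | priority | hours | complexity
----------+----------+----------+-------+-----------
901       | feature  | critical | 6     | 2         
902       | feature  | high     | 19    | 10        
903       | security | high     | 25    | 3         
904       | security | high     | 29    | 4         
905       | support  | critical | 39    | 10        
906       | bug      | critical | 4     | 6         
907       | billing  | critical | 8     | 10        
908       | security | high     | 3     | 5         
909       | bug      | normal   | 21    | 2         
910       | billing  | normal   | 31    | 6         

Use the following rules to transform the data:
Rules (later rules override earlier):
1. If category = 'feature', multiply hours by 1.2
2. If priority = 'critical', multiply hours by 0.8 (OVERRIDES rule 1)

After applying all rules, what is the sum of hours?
177.4

Step 1: Rule 2 takes priority for records with priority = 'critical'
  - 4 records: 57 × 0.8 = 45.6
Step 2: Rule 1 applies to remaining records with category = 'feature'
  - 1 records: 19 × 1.2 = 22.8
Step 3: Other records unchanged: 109
Step 4: Final sum = 45.6 + 22.8 + 109 = 177.4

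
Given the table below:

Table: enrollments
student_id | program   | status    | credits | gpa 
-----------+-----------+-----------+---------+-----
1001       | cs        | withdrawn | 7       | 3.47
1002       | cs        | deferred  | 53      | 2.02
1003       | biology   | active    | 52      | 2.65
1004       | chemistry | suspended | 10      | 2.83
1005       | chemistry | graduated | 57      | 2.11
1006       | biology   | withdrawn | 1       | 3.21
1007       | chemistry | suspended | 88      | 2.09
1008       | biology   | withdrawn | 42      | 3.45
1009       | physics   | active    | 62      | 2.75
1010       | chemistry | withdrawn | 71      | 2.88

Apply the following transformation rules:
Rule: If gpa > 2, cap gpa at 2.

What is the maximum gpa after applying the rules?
2

Step 1: Original maximum gpa = 3.47
Step 2: Apply cap at 2
Step 3: 10 records had gpa > 2 and were capped
Step 4: Maximum after transformation = 2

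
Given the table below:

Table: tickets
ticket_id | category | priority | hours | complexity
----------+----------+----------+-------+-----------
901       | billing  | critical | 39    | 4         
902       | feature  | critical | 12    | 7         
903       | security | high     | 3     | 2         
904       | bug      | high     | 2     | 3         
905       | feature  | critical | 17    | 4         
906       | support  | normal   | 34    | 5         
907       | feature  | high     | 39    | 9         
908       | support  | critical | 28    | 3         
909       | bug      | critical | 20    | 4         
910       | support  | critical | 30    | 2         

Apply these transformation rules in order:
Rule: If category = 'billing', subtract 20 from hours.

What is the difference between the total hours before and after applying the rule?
20

Step 1: Original sum of hours = 224
Step 2: 1 records have category = 'billing'
Step 3: Each affected record changes by -20
Step 4: Total change = 1 × -20 = -20
Step 5: New sum = 224 + -20 = 204
Step 6: Difference = |204 - 224| = 20
        (Sum decreased by 20)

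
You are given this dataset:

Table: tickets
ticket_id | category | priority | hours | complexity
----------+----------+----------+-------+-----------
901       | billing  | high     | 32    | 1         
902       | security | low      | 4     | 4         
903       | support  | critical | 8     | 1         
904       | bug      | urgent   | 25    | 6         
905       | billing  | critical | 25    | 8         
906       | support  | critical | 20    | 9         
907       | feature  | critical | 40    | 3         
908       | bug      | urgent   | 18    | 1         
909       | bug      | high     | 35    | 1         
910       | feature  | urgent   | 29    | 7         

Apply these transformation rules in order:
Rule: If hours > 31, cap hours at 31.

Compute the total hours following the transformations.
222

Step 1: 3 records have hours > 31
Step 2: These records originally summed to 107
Step 3: After capping: 3 × 31 = 93
Step 4: Unaffected records sum: 129
Step 5: Final sum = 93 + 129 = 222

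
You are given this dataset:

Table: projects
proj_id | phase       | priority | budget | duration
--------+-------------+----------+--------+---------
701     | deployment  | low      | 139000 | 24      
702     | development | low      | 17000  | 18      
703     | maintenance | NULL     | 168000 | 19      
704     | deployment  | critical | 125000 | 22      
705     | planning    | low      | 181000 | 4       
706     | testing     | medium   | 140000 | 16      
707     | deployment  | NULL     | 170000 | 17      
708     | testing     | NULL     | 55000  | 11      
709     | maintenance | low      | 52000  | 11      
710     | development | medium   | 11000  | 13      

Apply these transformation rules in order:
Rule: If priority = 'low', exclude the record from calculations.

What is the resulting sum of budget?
669000

Step 1: Identify records where priority = 'low'
Step 2: The excluded records sum to 389000
Step 3: Original total budget = 1058000
Step 4: Remaining total = 1058000 - 389000 = 669000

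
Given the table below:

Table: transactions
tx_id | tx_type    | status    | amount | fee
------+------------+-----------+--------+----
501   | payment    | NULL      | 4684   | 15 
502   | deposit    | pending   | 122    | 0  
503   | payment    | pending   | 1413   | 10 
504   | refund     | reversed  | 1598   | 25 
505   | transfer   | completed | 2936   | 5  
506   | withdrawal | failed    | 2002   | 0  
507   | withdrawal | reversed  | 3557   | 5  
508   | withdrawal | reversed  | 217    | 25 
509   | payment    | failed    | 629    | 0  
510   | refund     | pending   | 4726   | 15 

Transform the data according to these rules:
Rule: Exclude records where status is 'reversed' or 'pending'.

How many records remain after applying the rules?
4

Step 1: Count records to exclude
  - 3 (reversed) + 3 (pending) = 6 records
Step 2: Total records: 10
Step 3: Remaining = 10 - 6 = 4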